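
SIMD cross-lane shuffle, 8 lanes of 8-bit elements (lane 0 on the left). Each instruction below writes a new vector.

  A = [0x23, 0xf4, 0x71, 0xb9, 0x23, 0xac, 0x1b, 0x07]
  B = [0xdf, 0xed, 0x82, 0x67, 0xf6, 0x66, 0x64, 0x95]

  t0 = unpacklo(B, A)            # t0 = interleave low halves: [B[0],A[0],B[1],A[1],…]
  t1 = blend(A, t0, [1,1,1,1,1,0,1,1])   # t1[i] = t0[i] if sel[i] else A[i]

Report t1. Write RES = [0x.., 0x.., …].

t0 = [0xdf, 0x23, 0xed, 0xf4, 0x82, 0x71, 0x67, 0xb9]
t1 = [0xdf, 0x23, 0xed, 0xf4, 0x82, 0xac, 0x67, 0xb9]

RES = [ 0xdf  0x23  0xed  0xf4  0x82  0xac  0x67  0xb9 ]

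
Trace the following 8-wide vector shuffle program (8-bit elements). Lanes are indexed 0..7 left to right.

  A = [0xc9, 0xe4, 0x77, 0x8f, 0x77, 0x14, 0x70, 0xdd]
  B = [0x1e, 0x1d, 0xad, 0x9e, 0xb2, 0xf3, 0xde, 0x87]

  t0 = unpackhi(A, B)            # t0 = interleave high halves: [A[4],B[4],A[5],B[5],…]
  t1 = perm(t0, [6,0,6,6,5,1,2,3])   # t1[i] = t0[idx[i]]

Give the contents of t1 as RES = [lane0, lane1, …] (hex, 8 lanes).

RES = [ 0xdd  0x77  0xdd  0xdd  0xde  0xb2  0x14  0xf3 ]

t0 = [0x77, 0xb2, 0x14, 0xf3, 0x70, 0xde, 0xdd, 0x87]
t1 = [0xdd, 0x77, 0xdd, 0xdd, 0xde, 0xb2, 0x14, 0xf3]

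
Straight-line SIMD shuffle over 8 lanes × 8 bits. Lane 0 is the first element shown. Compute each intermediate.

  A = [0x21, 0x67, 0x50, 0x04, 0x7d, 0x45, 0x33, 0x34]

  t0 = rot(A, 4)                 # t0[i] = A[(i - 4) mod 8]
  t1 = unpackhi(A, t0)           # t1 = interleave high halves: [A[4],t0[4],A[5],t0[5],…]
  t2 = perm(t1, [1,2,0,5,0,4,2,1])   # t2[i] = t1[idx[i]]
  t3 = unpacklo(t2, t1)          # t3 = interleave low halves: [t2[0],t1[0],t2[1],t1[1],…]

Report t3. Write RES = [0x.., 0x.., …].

t0 = [0x7d, 0x45, 0x33, 0x34, 0x21, 0x67, 0x50, 0x04]
t1 = [0x7d, 0x21, 0x45, 0x67, 0x33, 0x50, 0x34, 0x04]
t2 = [0x21, 0x45, 0x7d, 0x50, 0x7d, 0x33, 0x45, 0x21]
t3 = [0x21, 0x7d, 0x45, 0x21, 0x7d, 0x45, 0x50, 0x67]

RES = [0x21, 0x7d, 0x45, 0x21, 0x7d, 0x45, 0x50, 0x67]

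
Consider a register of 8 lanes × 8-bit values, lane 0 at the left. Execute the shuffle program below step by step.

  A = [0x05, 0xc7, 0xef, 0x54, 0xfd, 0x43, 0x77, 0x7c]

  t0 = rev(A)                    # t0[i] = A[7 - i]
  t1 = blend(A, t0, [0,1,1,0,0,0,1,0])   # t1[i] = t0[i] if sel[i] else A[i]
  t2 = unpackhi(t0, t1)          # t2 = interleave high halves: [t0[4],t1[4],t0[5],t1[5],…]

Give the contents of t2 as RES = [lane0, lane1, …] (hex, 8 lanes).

RES = [ 0x54  0xfd  0xef  0x43  0xc7  0xc7  0x05  0x7c ]

→ t0 |7c|77|43|fd|54|ef|c7|05|
→ t1 |05|77|43|54|fd|43|c7|7c|
→ t2 |54|fd|ef|43|c7|c7|05|7c|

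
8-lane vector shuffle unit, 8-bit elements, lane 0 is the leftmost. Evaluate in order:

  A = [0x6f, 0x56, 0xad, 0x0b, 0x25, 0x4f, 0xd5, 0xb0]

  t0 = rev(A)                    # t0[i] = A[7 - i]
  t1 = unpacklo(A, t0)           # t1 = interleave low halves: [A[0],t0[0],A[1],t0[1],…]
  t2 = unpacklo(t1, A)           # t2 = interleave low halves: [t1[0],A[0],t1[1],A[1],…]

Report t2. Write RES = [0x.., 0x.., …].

RES = [0x6f, 0x6f, 0xb0, 0x56, 0x56, 0xad, 0xd5, 0x0b]

  t0: b0 d5 4f 25 0b ad 56 6f
  t1: 6f b0 56 d5 ad 4f 0b 25
  t2: 6f 6f b0 56 56 ad d5 0b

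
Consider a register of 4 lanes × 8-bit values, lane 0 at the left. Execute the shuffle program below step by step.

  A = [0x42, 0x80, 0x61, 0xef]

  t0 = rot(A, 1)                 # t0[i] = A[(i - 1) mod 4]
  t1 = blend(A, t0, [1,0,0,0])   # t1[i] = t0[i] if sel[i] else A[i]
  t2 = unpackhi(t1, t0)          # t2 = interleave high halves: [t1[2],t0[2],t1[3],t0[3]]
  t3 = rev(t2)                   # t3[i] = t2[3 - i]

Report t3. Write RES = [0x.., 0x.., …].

RES = [0x61, 0xef, 0x80, 0x61]

  t0: ef 42 80 61
  t1: ef 80 61 ef
  t2: 61 80 ef 61
  t3: 61 ef 80 61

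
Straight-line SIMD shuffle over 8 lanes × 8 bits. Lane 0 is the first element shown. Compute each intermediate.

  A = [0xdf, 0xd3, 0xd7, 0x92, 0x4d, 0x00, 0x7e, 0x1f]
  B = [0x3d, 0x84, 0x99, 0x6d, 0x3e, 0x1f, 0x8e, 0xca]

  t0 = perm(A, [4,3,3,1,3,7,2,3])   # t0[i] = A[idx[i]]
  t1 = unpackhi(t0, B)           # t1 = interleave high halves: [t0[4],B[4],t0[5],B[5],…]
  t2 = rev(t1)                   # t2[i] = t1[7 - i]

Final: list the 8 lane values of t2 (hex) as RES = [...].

→ t0 |4d|92|92|d3|92|1f|d7|92|
→ t1 |92|3e|1f|1f|d7|8e|92|ca|
→ t2 |ca|92|8e|d7|1f|1f|3e|92|

RES = [0xca, 0x92, 0x8e, 0xd7, 0x1f, 0x1f, 0x3e, 0x92]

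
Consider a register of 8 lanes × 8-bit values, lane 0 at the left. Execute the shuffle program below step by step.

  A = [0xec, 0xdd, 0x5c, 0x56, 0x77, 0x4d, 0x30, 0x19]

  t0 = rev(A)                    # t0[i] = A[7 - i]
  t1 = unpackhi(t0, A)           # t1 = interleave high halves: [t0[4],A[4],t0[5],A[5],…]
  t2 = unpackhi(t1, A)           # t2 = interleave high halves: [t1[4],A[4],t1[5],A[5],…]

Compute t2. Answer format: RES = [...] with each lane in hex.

RES = [ 0xdd  0x77  0x30  0x4d  0xec  0x30  0x19  0x19 ]

t0 = [0x19, 0x30, 0x4d, 0x77, 0x56, 0x5c, 0xdd, 0xec]
t1 = [0x56, 0x77, 0x5c, 0x4d, 0xdd, 0x30, 0xec, 0x19]
t2 = [0xdd, 0x77, 0x30, 0x4d, 0xec, 0x30, 0x19, 0x19]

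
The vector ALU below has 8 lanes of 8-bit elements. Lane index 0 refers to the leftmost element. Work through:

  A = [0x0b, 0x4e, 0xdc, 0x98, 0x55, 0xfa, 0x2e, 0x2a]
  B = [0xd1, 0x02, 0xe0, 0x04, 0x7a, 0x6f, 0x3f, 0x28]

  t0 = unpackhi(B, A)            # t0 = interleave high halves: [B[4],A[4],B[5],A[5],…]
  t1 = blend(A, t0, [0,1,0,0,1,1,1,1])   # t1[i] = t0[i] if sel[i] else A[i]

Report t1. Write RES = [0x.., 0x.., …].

  t0: 7a 55 6f fa 3f 2e 28 2a
  t1: 0b 55 dc 98 3f 2e 28 2a

RES = [ 0x0b  0x55  0xdc  0x98  0x3f  0x2e  0x28  0x2a ]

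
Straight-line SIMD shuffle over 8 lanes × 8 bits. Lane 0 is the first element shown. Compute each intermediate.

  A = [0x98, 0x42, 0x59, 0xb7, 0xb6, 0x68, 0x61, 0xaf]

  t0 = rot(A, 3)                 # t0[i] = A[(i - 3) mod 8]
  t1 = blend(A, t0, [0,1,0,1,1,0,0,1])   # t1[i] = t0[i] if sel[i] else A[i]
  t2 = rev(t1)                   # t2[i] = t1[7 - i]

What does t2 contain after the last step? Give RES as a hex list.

  t0: 68 61 af 98 42 59 b7 b6
  t1: 98 61 59 98 42 68 61 b6
  t2: b6 61 68 42 98 59 61 98

RES = [0xb6, 0x61, 0x68, 0x42, 0x98, 0x59, 0x61, 0x98]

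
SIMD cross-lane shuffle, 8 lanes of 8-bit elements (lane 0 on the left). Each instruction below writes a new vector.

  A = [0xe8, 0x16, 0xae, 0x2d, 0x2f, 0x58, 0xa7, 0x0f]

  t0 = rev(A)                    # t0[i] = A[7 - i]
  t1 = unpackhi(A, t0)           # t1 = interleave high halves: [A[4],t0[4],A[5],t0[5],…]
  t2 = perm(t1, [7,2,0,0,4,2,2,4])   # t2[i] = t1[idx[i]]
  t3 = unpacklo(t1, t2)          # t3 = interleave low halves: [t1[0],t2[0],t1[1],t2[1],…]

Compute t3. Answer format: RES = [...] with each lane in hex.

RES = [ 0x2f  0xe8  0x2d  0x58  0x58  0x2f  0xae  0x2f ]

t0 = [0x0f, 0xa7, 0x58, 0x2f, 0x2d, 0xae, 0x16, 0xe8]
t1 = [0x2f, 0x2d, 0x58, 0xae, 0xa7, 0x16, 0x0f, 0xe8]
t2 = [0xe8, 0x58, 0x2f, 0x2f, 0xa7, 0x58, 0x58, 0xa7]
t3 = [0x2f, 0xe8, 0x2d, 0x58, 0x58, 0x2f, 0xae, 0x2f]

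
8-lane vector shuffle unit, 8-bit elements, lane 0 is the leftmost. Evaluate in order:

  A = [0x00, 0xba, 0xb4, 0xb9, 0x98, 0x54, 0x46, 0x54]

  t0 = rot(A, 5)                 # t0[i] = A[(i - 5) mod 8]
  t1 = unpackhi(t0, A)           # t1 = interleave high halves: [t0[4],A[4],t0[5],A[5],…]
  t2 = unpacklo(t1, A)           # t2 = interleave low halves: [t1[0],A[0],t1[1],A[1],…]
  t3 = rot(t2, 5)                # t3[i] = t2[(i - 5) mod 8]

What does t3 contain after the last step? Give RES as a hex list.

  t0: b9 98 54 46 54 00 ba b4
  t1: 54 98 00 54 ba 46 b4 54
  t2: 54 00 98 ba 00 b4 54 b9
  t3: ba 00 b4 54 b9 54 00 98

RES = [ 0xba  0x00  0xb4  0x54  0xb9  0x54  0x00  0x98 ]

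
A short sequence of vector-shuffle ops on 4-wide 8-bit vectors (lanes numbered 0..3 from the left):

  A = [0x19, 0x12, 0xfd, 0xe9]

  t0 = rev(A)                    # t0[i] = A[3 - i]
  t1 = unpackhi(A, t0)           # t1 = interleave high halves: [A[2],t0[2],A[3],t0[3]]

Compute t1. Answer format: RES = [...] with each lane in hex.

RES = [0xfd, 0x12, 0xe9, 0x19]

  t0: e9 fd 12 19
  t1: fd 12 e9 19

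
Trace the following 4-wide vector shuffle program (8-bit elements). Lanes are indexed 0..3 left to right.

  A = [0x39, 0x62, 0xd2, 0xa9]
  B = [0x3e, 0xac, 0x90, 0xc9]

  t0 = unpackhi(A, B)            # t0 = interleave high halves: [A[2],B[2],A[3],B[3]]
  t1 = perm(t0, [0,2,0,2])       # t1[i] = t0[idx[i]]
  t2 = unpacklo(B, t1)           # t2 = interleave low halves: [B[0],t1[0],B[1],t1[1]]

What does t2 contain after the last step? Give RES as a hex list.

RES = [0x3e, 0xd2, 0xac, 0xa9]

→ t0 |d2|90|a9|c9|
→ t1 |d2|a9|d2|a9|
→ t2 |3e|d2|ac|a9|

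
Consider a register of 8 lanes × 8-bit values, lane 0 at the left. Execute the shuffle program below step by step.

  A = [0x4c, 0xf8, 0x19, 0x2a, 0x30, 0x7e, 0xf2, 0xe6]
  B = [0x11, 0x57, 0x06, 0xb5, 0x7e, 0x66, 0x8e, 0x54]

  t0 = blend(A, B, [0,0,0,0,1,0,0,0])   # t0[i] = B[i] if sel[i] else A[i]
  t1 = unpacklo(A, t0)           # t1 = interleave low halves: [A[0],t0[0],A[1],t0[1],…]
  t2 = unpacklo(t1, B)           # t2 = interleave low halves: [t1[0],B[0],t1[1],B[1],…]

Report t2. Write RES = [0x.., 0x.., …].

  t0: 4c f8 19 2a 7e 7e f2 e6
  t1: 4c 4c f8 f8 19 19 2a 2a
  t2: 4c 11 4c 57 f8 06 f8 b5

RES = [0x4c, 0x11, 0x4c, 0x57, 0xf8, 0x06, 0xf8, 0xb5]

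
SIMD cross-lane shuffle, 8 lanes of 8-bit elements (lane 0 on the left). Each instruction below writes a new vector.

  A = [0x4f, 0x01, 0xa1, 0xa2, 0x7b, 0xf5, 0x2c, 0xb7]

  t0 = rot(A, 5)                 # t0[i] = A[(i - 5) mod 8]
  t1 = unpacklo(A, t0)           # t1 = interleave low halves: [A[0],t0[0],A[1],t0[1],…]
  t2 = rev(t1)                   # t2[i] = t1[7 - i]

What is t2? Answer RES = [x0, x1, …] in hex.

t0 = [0xa2, 0x7b, 0xf5, 0x2c, 0xb7, 0x4f, 0x01, 0xa1]
t1 = [0x4f, 0xa2, 0x01, 0x7b, 0xa1, 0xf5, 0xa2, 0x2c]
t2 = [0x2c, 0xa2, 0xf5, 0xa1, 0x7b, 0x01, 0xa2, 0x4f]

RES = [ 0x2c  0xa2  0xf5  0xa1  0x7b  0x01  0xa2  0x4f ]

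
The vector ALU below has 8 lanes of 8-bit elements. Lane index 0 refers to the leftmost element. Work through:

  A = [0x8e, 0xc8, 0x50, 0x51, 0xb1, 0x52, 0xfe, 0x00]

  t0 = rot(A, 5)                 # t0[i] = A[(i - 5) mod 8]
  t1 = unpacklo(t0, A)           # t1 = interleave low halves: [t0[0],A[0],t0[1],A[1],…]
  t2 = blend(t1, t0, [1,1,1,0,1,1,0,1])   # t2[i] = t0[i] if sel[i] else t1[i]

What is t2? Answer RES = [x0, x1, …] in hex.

→ t0 |51|b1|52|fe|00|8e|c8|50|
→ t1 |51|8e|b1|c8|52|50|fe|51|
→ t2 |51|b1|52|c8|00|8e|fe|50|

RES = [0x51, 0xb1, 0x52, 0xc8, 0x00, 0x8e, 0xfe, 0x50]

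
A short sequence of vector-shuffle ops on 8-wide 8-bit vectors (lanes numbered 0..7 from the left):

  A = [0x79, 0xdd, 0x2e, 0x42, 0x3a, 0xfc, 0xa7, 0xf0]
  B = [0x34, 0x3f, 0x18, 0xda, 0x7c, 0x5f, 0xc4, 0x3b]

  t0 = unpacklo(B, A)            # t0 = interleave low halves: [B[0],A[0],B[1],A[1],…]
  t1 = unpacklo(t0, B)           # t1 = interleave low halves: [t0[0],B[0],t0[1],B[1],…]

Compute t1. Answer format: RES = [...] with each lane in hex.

  t0: 34 79 3f dd 18 2e da 42
  t1: 34 34 79 3f 3f 18 dd da

RES = [ 0x34  0x34  0x79  0x3f  0x3f  0x18  0xdd  0xda ]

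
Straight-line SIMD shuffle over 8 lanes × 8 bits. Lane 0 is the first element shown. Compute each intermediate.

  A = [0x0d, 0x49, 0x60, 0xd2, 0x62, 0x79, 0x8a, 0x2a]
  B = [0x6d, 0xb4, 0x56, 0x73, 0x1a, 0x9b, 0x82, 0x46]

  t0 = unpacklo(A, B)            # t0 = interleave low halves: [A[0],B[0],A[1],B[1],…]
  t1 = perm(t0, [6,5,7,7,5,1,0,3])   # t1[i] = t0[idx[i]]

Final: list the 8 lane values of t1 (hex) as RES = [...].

→ t0 |0d|6d|49|b4|60|56|d2|73|
→ t1 |d2|56|73|73|56|6d|0d|b4|

RES = [ 0xd2  0x56  0x73  0x73  0x56  0x6d  0x0d  0xb4 ]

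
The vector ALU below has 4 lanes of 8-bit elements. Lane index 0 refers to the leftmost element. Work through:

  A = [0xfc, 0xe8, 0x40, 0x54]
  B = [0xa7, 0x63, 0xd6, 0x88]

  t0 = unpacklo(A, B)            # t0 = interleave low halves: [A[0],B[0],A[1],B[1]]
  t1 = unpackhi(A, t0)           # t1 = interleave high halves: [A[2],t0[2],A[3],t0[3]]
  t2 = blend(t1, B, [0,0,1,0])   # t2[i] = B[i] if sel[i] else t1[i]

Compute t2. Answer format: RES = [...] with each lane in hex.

  t0: fc a7 e8 63
  t1: 40 e8 54 63
  t2: 40 e8 d6 63

RES = [0x40, 0xe8, 0xd6, 0x63]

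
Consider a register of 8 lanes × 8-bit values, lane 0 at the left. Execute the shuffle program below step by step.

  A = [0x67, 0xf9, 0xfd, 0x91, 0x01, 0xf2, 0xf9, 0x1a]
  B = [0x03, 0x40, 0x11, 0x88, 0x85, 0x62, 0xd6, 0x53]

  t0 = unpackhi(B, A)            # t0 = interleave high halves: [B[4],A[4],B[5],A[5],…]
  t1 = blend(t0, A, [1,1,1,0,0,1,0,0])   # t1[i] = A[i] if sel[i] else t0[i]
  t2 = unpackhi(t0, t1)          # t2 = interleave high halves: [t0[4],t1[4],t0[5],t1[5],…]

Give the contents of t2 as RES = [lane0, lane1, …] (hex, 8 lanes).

RES = [0xd6, 0xd6, 0xf9, 0xf2, 0x53, 0x53, 0x1a, 0x1a]

  t0: 85 01 62 f2 d6 f9 53 1a
  t1: 67 f9 fd f2 d6 f2 53 1a
  t2: d6 d6 f9 f2 53 53 1a 1a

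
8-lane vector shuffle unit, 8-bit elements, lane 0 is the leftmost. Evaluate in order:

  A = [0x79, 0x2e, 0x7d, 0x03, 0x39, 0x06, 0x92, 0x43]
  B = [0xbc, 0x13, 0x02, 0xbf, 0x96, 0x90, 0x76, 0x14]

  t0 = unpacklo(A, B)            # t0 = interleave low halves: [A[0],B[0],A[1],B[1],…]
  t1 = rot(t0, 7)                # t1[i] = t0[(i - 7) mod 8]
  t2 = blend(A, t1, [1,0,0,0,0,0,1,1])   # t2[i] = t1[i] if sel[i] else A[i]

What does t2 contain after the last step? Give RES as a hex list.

RES = [0xbc, 0x2e, 0x7d, 0x03, 0x39, 0x06, 0xbf, 0x79]

t0 = [0x79, 0xbc, 0x2e, 0x13, 0x7d, 0x02, 0x03, 0xbf]
t1 = [0xbc, 0x2e, 0x13, 0x7d, 0x02, 0x03, 0xbf, 0x79]
t2 = [0xbc, 0x2e, 0x7d, 0x03, 0x39, 0x06, 0xbf, 0x79]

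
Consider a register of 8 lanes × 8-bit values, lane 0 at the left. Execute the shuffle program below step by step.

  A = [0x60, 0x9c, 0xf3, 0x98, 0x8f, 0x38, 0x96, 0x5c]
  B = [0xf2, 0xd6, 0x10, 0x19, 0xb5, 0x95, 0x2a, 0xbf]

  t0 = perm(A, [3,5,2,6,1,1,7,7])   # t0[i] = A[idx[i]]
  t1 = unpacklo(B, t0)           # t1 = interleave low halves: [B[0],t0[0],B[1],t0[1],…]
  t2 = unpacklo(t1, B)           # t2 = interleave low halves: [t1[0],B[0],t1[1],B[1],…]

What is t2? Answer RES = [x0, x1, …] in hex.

  t0: 98 38 f3 96 9c 9c 5c 5c
  t1: f2 98 d6 38 10 f3 19 96
  t2: f2 f2 98 d6 d6 10 38 19

RES = [0xf2, 0xf2, 0x98, 0xd6, 0xd6, 0x10, 0x38, 0x19]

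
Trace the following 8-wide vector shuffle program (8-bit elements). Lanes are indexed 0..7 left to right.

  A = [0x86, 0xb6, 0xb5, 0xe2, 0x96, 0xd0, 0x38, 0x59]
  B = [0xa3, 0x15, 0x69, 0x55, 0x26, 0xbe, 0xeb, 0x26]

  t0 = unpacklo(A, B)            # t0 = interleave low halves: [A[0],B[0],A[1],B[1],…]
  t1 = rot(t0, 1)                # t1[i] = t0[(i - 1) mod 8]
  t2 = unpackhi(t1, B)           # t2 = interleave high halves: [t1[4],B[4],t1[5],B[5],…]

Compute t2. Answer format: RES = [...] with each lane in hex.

t0 = [0x86, 0xa3, 0xb6, 0x15, 0xb5, 0x69, 0xe2, 0x55]
t1 = [0x55, 0x86, 0xa3, 0xb6, 0x15, 0xb5, 0x69, 0xe2]
t2 = [0x15, 0x26, 0xb5, 0xbe, 0x69, 0xeb, 0xe2, 0x26]

RES = [ 0x15  0x26  0xb5  0xbe  0x69  0xeb  0xe2  0x26 ]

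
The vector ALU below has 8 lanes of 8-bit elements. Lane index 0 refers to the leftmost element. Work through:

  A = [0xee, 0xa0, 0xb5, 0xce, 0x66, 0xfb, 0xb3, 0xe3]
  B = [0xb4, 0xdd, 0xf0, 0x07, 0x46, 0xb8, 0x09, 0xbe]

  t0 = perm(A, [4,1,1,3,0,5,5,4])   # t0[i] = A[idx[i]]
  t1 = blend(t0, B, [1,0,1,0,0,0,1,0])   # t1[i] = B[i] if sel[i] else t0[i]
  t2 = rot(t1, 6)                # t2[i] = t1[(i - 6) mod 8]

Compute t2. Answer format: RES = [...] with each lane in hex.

RES = [0xf0, 0xce, 0xee, 0xfb, 0x09, 0x66, 0xb4, 0xa0]

→ t0 |66|a0|a0|ce|ee|fb|fb|66|
→ t1 |b4|a0|f0|ce|ee|fb|09|66|
→ t2 |f0|ce|ee|fb|09|66|b4|a0|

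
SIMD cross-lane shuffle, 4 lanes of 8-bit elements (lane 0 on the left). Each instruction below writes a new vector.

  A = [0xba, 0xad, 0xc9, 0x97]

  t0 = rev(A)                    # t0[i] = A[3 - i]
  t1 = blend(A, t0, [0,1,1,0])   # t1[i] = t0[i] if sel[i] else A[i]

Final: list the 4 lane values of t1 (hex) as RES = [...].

→ t0 |97|c9|ad|ba|
→ t1 |ba|c9|ad|97|

RES = [0xba, 0xc9, 0xad, 0x97]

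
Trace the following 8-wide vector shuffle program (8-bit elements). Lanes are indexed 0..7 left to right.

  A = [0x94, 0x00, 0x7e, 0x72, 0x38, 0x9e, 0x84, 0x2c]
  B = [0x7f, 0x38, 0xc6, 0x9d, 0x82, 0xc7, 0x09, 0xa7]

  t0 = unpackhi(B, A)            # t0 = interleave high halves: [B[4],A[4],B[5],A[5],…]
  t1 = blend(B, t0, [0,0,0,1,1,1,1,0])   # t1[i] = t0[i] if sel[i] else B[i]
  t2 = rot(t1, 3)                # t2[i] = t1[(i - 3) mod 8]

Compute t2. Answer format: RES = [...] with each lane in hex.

t0 = [0x82, 0x38, 0xc7, 0x9e, 0x09, 0x84, 0xa7, 0x2c]
t1 = [0x7f, 0x38, 0xc6, 0x9e, 0x09, 0x84, 0xa7, 0xa7]
t2 = [0x84, 0xa7, 0xa7, 0x7f, 0x38, 0xc6, 0x9e, 0x09]

RES = [0x84, 0xa7, 0xa7, 0x7f, 0x38, 0xc6, 0x9e, 0x09]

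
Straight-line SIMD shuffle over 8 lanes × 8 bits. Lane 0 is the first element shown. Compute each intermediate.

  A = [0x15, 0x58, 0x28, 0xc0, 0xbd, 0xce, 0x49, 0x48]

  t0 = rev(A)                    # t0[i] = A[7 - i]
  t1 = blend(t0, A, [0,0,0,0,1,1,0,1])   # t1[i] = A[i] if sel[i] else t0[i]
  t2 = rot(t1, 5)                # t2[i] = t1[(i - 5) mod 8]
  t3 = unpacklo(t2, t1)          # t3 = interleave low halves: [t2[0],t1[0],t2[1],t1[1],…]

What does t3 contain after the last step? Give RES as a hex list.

→ t0 |48|49|ce|bd|c0|28|58|15|
→ t1 |48|49|ce|bd|bd|ce|58|48|
→ t2 |bd|bd|ce|58|48|48|49|ce|
→ t3 |bd|48|bd|49|ce|ce|58|bd|

RES = [0xbd, 0x48, 0xbd, 0x49, 0xce, 0xce, 0x58, 0xbd]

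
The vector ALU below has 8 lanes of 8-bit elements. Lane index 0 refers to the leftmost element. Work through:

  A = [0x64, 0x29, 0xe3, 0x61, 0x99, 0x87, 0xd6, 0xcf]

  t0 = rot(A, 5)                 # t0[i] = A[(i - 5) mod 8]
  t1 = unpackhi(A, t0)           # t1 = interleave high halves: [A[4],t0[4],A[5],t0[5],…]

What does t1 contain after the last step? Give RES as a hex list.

RES = [0x99, 0xcf, 0x87, 0x64, 0xd6, 0x29, 0xcf, 0xe3]

→ t0 |61|99|87|d6|cf|64|29|e3|
→ t1 |99|cf|87|64|d6|29|cf|e3|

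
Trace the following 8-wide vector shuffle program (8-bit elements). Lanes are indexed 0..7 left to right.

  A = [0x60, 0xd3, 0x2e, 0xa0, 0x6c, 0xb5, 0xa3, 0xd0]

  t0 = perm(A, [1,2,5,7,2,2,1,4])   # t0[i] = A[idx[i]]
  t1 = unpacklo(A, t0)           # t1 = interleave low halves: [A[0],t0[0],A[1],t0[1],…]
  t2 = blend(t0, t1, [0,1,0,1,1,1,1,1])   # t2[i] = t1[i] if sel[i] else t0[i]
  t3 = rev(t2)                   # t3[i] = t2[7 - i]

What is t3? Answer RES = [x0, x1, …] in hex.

RES = [0xd0, 0xa0, 0xb5, 0x2e, 0x2e, 0xb5, 0xd3, 0xd3]

→ t0 |d3|2e|b5|d0|2e|2e|d3|6c|
→ t1 |60|d3|d3|2e|2e|b5|a0|d0|
→ t2 |d3|d3|b5|2e|2e|b5|a0|d0|
→ t3 |d0|a0|b5|2e|2e|b5|d3|d3|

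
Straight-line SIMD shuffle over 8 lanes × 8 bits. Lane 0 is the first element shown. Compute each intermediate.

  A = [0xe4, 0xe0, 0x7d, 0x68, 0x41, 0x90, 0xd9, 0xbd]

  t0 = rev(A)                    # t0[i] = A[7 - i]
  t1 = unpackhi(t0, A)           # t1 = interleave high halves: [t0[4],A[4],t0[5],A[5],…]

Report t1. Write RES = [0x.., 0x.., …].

RES = [0x68, 0x41, 0x7d, 0x90, 0xe0, 0xd9, 0xe4, 0xbd]

  t0: bd d9 90 41 68 7d e0 e4
  t1: 68 41 7d 90 e0 d9 e4 bd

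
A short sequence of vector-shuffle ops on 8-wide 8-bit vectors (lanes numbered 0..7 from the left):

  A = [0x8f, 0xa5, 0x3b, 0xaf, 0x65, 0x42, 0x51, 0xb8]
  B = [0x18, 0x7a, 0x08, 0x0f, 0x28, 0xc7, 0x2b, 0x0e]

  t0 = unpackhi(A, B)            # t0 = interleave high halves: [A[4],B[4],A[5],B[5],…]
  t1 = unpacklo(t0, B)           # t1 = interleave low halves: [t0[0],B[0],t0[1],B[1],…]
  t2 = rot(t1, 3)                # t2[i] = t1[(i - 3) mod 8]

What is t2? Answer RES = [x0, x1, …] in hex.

t0 = [0x65, 0x28, 0x42, 0xc7, 0x51, 0x2b, 0xb8, 0x0e]
t1 = [0x65, 0x18, 0x28, 0x7a, 0x42, 0x08, 0xc7, 0x0f]
t2 = [0x08, 0xc7, 0x0f, 0x65, 0x18, 0x28, 0x7a, 0x42]

RES = [ 0x08  0xc7  0x0f  0x65  0x18  0x28  0x7a  0x42 ]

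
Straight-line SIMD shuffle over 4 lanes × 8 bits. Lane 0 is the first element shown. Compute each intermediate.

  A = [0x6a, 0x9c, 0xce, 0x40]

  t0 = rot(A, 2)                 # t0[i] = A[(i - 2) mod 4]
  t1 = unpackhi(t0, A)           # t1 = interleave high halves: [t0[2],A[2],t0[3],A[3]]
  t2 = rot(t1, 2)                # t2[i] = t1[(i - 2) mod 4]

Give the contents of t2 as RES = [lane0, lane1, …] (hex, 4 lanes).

RES = [0x9c, 0x40, 0x6a, 0xce]

t0 = [0xce, 0x40, 0x6a, 0x9c]
t1 = [0x6a, 0xce, 0x9c, 0x40]
t2 = [0x9c, 0x40, 0x6a, 0xce]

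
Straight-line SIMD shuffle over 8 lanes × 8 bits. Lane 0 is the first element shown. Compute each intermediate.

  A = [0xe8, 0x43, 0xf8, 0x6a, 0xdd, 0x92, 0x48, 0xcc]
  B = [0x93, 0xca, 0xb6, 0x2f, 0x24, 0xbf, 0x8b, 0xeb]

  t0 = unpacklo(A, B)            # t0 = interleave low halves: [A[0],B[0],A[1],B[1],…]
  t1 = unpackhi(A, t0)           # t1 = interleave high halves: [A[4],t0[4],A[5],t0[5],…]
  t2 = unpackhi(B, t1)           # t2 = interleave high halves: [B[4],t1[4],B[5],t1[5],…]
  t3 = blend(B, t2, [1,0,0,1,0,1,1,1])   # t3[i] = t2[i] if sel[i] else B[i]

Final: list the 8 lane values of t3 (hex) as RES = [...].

→ t0 |e8|93|43|ca|f8|b6|6a|2f|
→ t1 |dd|f8|92|b6|48|6a|cc|2f|
→ t2 |24|48|bf|6a|8b|cc|eb|2f|
→ t3 |24|ca|b6|6a|24|cc|eb|2f|

RES = [0x24, 0xca, 0xb6, 0x6a, 0x24, 0xcc, 0xeb, 0x2f]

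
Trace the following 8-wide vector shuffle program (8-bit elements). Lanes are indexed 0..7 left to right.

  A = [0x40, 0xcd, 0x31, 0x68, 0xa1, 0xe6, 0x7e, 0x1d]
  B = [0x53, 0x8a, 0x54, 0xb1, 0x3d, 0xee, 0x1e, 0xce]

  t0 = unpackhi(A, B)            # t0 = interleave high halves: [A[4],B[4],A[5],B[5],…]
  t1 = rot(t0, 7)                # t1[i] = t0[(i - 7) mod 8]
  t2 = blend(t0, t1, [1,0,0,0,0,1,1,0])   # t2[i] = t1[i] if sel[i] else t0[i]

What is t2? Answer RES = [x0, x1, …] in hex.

t0 = [0xa1, 0x3d, 0xe6, 0xee, 0x7e, 0x1e, 0x1d, 0xce]
t1 = [0x3d, 0xe6, 0xee, 0x7e, 0x1e, 0x1d, 0xce, 0xa1]
t2 = [0x3d, 0x3d, 0xe6, 0xee, 0x7e, 0x1d, 0xce, 0xce]

RES = [ 0x3d  0x3d  0xe6  0xee  0x7e  0x1d  0xce  0xce ]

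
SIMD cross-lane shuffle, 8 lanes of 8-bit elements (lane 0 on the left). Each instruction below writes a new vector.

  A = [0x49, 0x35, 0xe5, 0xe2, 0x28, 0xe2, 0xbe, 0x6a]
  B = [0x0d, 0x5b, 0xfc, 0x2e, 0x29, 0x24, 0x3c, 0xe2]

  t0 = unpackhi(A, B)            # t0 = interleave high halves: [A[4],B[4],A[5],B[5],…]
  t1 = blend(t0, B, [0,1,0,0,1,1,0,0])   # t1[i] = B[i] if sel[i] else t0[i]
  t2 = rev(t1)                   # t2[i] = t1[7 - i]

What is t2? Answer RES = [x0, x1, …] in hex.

t0 = [0x28, 0x29, 0xe2, 0x24, 0xbe, 0x3c, 0x6a, 0xe2]
t1 = [0x28, 0x5b, 0xe2, 0x24, 0x29, 0x24, 0x6a, 0xe2]
t2 = [0xe2, 0x6a, 0x24, 0x29, 0x24, 0xe2, 0x5b, 0x28]

RES = [0xe2, 0x6a, 0x24, 0x29, 0x24, 0xe2, 0x5b, 0x28]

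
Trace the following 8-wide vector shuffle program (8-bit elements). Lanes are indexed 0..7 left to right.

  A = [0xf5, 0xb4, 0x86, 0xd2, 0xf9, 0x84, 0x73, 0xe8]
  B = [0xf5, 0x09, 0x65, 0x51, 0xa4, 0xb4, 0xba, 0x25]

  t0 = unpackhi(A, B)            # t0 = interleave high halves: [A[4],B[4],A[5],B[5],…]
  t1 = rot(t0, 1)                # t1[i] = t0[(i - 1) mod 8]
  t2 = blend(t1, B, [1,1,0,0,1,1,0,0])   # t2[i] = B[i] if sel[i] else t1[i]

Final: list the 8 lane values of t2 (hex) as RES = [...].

RES = [0xf5, 0x09, 0xa4, 0x84, 0xa4, 0xb4, 0xba, 0xe8]

  t0: f9 a4 84 b4 73 ba e8 25
  t1: 25 f9 a4 84 b4 73 ba e8
  t2: f5 09 a4 84 a4 b4 ba e8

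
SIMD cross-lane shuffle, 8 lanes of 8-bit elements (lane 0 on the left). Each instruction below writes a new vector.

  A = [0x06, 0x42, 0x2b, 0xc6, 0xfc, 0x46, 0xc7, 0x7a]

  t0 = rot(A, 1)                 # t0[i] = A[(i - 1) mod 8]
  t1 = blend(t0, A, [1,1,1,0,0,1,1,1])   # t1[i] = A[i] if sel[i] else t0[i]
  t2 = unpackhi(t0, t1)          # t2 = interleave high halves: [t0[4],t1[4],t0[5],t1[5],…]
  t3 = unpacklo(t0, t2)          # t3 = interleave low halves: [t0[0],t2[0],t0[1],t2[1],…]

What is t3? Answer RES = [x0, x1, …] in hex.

RES = [ 0x7a  0xc6  0x06  0xc6  0x42  0xfc  0x2b  0x46 ]

  t0: 7a 06 42 2b c6 fc 46 c7
  t1: 06 42 2b 2b c6 46 c7 7a
  t2: c6 c6 fc 46 46 c7 c7 7a
  t3: 7a c6 06 c6 42 fc 2b 46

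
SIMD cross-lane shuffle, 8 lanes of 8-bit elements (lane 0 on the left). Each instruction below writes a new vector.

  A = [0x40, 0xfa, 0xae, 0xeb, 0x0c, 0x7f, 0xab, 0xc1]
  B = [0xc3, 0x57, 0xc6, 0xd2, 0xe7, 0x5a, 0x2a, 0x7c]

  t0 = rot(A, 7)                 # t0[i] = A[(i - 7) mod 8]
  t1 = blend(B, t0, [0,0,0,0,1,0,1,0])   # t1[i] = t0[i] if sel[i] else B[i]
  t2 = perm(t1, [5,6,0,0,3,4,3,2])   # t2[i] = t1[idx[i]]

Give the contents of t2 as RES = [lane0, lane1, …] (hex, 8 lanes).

t0 = [0xfa, 0xae, 0xeb, 0x0c, 0x7f, 0xab, 0xc1, 0x40]
t1 = [0xc3, 0x57, 0xc6, 0xd2, 0x7f, 0x5a, 0xc1, 0x7c]
t2 = [0x5a, 0xc1, 0xc3, 0xc3, 0xd2, 0x7f, 0xd2, 0xc6]

RES = [ 0x5a  0xc1  0xc3  0xc3  0xd2  0x7f  0xd2  0xc6 ]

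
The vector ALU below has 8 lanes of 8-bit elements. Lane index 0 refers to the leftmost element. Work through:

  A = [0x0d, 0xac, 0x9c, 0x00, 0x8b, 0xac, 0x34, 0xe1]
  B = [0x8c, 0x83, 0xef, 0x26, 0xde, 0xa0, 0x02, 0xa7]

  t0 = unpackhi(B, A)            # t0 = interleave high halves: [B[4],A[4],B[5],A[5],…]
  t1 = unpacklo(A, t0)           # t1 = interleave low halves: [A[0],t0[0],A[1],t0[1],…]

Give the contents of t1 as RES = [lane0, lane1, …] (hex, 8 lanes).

RES = [0x0d, 0xde, 0xac, 0x8b, 0x9c, 0xa0, 0x00, 0xac]

  t0: de 8b a0 ac 02 34 a7 e1
  t1: 0d de ac 8b 9c a0 00 ac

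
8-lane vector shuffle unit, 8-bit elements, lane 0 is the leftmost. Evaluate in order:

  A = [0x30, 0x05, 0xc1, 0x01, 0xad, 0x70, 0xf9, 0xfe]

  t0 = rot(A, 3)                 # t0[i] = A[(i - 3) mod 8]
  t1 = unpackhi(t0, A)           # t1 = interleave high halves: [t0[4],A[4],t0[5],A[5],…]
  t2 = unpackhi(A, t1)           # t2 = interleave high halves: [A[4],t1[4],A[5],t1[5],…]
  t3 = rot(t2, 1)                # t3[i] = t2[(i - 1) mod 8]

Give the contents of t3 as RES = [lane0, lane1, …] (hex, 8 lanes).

RES = [0xfe, 0xad, 0x01, 0x70, 0xf9, 0xf9, 0xad, 0xfe]

t0 = [0x70, 0xf9, 0xfe, 0x30, 0x05, 0xc1, 0x01, 0xad]
t1 = [0x05, 0xad, 0xc1, 0x70, 0x01, 0xf9, 0xad, 0xfe]
t2 = [0xad, 0x01, 0x70, 0xf9, 0xf9, 0xad, 0xfe, 0xfe]
t3 = [0xfe, 0xad, 0x01, 0x70, 0xf9, 0xf9, 0xad, 0xfe]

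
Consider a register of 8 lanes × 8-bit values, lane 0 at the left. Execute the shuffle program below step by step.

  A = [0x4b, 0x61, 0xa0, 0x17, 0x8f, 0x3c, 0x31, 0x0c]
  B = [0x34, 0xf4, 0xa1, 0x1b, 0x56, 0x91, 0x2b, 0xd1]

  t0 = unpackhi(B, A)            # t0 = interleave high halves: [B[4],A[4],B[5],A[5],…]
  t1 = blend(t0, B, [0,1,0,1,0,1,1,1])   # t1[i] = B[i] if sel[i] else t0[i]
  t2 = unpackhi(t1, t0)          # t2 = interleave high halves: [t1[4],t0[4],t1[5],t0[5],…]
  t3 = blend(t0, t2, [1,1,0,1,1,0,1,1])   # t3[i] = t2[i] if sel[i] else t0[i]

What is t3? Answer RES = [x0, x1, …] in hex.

  t0: 56 8f 91 3c 2b 31 d1 0c
  t1: 56 f4 91 1b 2b 91 2b d1
  t2: 2b 2b 91 31 2b d1 d1 0c
  t3: 2b 2b 91 31 2b 31 d1 0c

RES = [0x2b, 0x2b, 0x91, 0x31, 0x2b, 0x31, 0xd1, 0x0c]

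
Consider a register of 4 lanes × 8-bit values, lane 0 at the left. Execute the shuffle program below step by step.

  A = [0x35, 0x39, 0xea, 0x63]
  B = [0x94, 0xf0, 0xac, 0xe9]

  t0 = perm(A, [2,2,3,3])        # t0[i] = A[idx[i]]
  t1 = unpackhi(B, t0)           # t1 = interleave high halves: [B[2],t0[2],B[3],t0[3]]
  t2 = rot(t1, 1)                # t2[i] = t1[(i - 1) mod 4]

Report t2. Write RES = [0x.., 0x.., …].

→ t0 |ea|ea|63|63|
→ t1 |ac|63|e9|63|
→ t2 |63|ac|63|e9|

RES = [0x63, 0xac, 0x63, 0xe9]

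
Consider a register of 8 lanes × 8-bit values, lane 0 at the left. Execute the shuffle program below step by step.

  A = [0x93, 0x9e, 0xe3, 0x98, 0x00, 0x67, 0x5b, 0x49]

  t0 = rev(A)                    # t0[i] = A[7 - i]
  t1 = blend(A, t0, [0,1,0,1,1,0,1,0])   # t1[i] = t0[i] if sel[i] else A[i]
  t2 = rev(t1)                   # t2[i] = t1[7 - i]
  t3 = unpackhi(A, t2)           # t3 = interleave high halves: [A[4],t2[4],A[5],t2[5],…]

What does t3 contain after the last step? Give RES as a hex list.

t0 = [0x49, 0x5b, 0x67, 0x00, 0x98, 0xe3, 0x9e, 0x93]
t1 = [0x93, 0x5b, 0xe3, 0x00, 0x98, 0x67, 0x9e, 0x49]
t2 = [0x49, 0x9e, 0x67, 0x98, 0x00, 0xe3, 0x5b, 0x93]
t3 = [0x00, 0x00, 0x67, 0xe3, 0x5b, 0x5b, 0x49, 0x93]

RES = [0x00, 0x00, 0x67, 0xe3, 0x5b, 0x5b, 0x49, 0x93]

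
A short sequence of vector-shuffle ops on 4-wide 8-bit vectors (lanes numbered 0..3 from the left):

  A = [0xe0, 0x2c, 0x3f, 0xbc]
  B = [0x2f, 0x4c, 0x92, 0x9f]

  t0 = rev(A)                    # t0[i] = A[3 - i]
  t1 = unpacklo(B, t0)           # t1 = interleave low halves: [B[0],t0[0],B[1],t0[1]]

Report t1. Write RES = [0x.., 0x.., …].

RES = [ 0x2f  0xbc  0x4c  0x3f ]

  t0: bc 3f 2c e0
  t1: 2f bc 4c 3f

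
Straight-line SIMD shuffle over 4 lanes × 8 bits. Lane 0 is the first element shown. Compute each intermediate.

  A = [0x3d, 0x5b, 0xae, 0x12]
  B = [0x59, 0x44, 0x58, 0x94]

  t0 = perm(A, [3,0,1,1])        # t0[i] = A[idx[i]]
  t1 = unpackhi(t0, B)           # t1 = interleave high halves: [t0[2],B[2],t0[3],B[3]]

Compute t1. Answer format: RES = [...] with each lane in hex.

RES = [ 0x5b  0x58  0x5b  0x94 ]

t0 = [0x12, 0x3d, 0x5b, 0x5b]
t1 = [0x5b, 0x58, 0x5b, 0x94]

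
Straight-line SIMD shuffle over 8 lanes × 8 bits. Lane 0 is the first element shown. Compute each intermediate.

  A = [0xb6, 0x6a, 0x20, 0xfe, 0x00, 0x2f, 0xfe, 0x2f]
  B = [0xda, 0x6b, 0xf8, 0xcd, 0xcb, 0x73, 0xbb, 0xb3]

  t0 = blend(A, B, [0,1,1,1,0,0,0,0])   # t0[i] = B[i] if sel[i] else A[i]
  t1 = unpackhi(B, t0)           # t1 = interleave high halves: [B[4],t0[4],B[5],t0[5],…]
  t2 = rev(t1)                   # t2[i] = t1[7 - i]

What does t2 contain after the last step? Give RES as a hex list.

RES = [ 0x2f  0xb3  0xfe  0xbb  0x2f  0x73  0x00  0xcb ]

→ t0 |b6|6b|f8|cd|00|2f|fe|2f|
→ t1 |cb|00|73|2f|bb|fe|b3|2f|
→ t2 |2f|b3|fe|bb|2f|73|00|cb|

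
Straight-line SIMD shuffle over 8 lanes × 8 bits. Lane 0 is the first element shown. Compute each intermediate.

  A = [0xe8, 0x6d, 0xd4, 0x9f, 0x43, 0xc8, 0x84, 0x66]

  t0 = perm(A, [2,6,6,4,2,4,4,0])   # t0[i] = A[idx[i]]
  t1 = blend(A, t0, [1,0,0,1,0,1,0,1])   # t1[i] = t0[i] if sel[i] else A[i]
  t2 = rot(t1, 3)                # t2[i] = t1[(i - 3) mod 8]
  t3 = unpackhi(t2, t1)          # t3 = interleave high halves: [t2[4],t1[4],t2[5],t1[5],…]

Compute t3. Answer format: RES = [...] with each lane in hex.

RES = [ 0x6d  0x43  0xd4  0x43  0x43  0x84  0x43  0xe8 ]

→ t0 |d4|84|84|43|d4|43|43|e8|
→ t1 |d4|6d|d4|43|43|43|84|e8|
→ t2 |43|84|e8|d4|6d|d4|43|43|
→ t3 |6d|43|d4|43|43|84|43|e8|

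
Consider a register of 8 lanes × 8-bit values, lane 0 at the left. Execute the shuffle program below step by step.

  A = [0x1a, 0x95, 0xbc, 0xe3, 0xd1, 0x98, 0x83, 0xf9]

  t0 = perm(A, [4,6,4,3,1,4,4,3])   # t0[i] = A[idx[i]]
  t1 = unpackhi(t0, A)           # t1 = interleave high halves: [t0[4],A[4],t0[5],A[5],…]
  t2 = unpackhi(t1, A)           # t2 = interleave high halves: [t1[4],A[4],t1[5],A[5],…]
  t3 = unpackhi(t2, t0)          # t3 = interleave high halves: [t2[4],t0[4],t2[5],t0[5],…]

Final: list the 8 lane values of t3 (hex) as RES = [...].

  t0: d1 83 d1 e3 95 d1 d1 e3
  t1: 95 d1 d1 98 d1 83 e3 f9
  t2: d1 d1 83 98 e3 83 f9 f9
  t3: e3 95 83 d1 f9 d1 f9 e3

RES = [ 0xe3  0x95  0x83  0xd1  0xf9  0xd1  0xf9  0xe3 ]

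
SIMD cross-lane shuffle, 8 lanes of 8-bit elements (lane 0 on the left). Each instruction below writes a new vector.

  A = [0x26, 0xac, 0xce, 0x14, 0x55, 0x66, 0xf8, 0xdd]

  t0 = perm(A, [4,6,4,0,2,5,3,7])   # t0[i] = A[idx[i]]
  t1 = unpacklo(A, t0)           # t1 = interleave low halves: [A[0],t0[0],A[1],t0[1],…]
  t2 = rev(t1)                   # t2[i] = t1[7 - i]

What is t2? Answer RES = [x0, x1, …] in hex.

→ t0 |55|f8|55|26|ce|66|14|dd|
→ t1 |26|55|ac|f8|ce|55|14|26|
→ t2 |26|14|55|ce|f8|ac|55|26|

RES = [0x26, 0x14, 0x55, 0xce, 0xf8, 0xac, 0x55, 0x26]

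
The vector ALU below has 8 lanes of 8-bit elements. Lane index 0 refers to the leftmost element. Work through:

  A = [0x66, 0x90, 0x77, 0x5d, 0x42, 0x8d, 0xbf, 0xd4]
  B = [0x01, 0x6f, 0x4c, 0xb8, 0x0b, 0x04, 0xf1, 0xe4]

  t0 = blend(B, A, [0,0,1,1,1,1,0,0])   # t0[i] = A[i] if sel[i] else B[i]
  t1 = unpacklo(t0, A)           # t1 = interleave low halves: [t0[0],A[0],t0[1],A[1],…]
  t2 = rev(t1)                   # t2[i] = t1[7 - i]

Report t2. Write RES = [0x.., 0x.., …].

  t0: 01 6f 77 5d 42 8d f1 e4
  t1: 01 66 6f 90 77 77 5d 5d
  t2: 5d 5d 77 77 90 6f 66 01

RES = [ 0x5d  0x5d  0x77  0x77  0x90  0x6f  0x66  0x01 ]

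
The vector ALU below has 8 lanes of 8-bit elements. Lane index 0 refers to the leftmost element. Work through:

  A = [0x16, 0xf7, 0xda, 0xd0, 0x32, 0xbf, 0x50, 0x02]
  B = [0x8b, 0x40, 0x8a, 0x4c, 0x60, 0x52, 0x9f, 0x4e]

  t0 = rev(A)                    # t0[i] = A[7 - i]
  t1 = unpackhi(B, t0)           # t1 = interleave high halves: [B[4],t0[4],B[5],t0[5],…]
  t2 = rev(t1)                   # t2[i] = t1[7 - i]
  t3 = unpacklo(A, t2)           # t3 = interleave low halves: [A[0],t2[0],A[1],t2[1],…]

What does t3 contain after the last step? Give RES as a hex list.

  t0: 02 50 bf 32 d0 da f7 16
  t1: 60 d0 52 da 9f f7 4e 16
  t2: 16 4e f7 9f da 52 d0 60
  t3: 16 16 f7 4e da f7 d0 9f

RES = [ 0x16  0x16  0xf7  0x4e  0xda  0xf7  0xd0  0x9f ]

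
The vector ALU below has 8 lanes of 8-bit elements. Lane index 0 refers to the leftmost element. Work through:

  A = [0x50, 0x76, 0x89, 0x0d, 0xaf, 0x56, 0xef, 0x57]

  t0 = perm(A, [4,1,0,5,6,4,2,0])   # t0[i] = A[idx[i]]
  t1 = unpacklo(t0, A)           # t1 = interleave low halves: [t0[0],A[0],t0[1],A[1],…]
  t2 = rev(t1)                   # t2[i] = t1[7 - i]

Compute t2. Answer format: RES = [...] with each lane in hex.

t0 = [0xaf, 0x76, 0x50, 0x56, 0xef, 0xaf, 0x89, 0x50]
t1 = [0xaf, 0x50, 0x76, 0x76, 0x50, 0x89, 0x56, 0x0d]
t2 = [0x0d, 0x56, 0x89, 0x50, 0x76, 0x76, 0x50, 0xaf]

RES = [ 0x0d  0x56  0x89  0x50  0x76  0x76  0x50  0xaf ]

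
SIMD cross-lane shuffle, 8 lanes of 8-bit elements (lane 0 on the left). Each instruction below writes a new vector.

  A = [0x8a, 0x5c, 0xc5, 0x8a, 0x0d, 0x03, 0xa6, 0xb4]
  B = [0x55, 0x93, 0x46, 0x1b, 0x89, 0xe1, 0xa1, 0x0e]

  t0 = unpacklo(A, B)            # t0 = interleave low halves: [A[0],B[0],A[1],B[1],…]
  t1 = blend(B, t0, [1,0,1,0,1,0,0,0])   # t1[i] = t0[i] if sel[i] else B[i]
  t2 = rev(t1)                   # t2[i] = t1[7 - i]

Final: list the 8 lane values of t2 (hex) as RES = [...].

t0 = [0x8a, 0x55, 0x5c, 0x93, 0xc5, 0x46, 0x8a, 0x1b]
t1 = [0x8a, 0x93, 0x5c, 0x1b, 0xc5, 0xe1, 0xa1, 0x0e]
t2 = [0x0e, 0xa1, 0xe1, 0xc5, 0x1b, 0x5c, 0x93, 0x8a]

RES = [ 0x0e  0xa1  0xe1  0xc5  0x1b  0x5c  0x93  0x8a ]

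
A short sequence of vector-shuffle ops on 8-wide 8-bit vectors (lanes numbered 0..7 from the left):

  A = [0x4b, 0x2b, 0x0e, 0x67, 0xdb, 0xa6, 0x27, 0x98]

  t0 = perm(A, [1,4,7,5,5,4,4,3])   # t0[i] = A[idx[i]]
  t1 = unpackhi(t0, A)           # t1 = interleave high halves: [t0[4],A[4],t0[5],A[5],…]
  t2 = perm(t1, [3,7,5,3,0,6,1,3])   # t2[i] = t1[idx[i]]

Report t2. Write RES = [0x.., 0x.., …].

→ t0 |2b|db|98|a6|a6|db|db|67|
→ t1 |a6|db|db|a6|db|27|67|98|
→ t2 |a6|98|27|a6|a6|67|db|a6|

RES = [ 0xa6  0x98  0x27  0xa6  0xa6  0x67  0xdb  0xa6 ]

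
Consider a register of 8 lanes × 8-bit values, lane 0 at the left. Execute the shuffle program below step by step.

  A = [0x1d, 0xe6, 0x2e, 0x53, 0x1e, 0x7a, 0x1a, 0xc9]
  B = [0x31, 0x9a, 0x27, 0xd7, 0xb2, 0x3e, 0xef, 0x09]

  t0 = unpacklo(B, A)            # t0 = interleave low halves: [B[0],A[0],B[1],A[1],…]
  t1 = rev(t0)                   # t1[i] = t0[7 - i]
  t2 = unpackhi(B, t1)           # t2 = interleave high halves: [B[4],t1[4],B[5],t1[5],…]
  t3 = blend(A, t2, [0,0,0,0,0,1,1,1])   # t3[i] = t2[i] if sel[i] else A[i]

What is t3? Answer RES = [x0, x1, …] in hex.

→ t0 |31|1d|9a|e6|27|2e|d7|53|
→ t1 |53|d7|2e|27|e6|9a|1d|31|
→ t2 |b2|e6|3e|9a|ef|1d|09|31|
→ t3 |1d|e6|2e|53|1e|1d|09|31|

RES = [ 0x1d  0xe6  0x2e  0x53  0x1e  0x1d  0x09  0x31 ]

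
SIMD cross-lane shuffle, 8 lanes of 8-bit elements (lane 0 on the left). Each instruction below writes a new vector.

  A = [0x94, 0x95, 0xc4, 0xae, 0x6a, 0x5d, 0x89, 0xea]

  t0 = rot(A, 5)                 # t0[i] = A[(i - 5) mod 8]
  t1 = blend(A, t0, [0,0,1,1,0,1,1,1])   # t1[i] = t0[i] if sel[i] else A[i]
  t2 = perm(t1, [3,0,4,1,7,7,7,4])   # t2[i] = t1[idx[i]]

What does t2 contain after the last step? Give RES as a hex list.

→ t0 |ae|6a|5d|89|ea|94|95|c4|
→ t1 |94|95|5d|89|6a|94|95|c4|
→ t2 |89|94|6a|95|c4|c4|c4|6a|

RES = [ 0x89  0x94  0x6a  0x95  0xc4  0xc4  0xc4  0x6a ]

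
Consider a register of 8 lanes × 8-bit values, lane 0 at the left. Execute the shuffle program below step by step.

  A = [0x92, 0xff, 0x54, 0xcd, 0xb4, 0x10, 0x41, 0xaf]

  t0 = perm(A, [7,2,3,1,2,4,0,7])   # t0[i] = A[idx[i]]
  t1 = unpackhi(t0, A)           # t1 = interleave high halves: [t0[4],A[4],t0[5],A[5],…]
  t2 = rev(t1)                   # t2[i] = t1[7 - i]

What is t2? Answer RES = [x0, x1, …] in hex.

RES = [0xaf, 0xaf, 0x41, 0x92, 0x10, 0xb4, 0xb4, 0x54]

t0 = [0xaf, 0x54, 0xcd, 0xff, 0x54, 0xb4, 0x92, 0xaf]
t1 = [0x54, 0xb4, 0xb4, 0x10, 0x92, 0x41, 0xaf, 0xaf]
t2 = [0xaf, 0xaf, 0x41, 0x92, 0x10, 0xb4, 0xb4, 0x54]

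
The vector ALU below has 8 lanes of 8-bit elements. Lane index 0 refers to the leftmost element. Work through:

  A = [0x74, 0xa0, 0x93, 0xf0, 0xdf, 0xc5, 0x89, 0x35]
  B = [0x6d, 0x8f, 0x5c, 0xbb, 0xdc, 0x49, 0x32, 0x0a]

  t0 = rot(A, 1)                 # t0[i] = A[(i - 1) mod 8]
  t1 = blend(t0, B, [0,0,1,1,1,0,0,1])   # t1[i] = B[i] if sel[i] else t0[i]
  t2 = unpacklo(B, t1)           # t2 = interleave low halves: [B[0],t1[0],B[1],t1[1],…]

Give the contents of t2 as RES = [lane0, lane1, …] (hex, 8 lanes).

RES = [0x6d, 0x35, 0x8f, 0x74, 0x5c, 0x5c, 0xbb, 0xbb]

  t0: 35 74 a0 93 f0 df c5 89
  t1: 35 74 5c bb dc df c5 0a
  t2: 6d 35 8f 74 5c 5c bb bb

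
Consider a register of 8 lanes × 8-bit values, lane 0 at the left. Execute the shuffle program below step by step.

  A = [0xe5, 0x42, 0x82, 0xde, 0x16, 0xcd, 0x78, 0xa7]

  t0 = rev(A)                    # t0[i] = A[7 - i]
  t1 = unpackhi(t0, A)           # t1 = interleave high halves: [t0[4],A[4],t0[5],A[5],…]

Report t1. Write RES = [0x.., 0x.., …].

t0 = [0xa7, 0x78, 0xcd, 0x16, 0xde, 0x82, 0x42, 0xe5]
t1 = [0xde, 0x16, 0x82, 0xcd, 0x42, 0x78, 0xe5, 0xa7]

RES = [0xde, 0x16, 0x82, 0xcd, 0x42, 0x78, 0xe5, 0xa7]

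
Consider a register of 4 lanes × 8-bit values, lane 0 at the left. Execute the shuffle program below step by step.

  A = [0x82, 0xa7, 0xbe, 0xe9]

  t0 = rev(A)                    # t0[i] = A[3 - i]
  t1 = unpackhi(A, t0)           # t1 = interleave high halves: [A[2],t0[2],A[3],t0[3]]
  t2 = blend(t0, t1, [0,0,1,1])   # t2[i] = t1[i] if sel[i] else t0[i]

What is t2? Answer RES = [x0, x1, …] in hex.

RES = [ 0xe9  0xbe  0xe9  0x82 ]

  t0: e9 be a7 82
  t1: be a7 e9 82
  t2: e9 be e9 82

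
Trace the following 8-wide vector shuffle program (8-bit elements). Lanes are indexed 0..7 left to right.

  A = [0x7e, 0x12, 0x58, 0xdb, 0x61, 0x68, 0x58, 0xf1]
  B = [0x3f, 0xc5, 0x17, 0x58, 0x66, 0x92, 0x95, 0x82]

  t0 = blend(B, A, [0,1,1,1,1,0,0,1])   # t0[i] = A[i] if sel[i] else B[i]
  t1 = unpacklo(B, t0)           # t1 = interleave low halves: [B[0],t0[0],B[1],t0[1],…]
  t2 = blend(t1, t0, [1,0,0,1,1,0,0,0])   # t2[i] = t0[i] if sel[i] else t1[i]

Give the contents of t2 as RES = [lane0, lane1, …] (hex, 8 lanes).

RES = [0x3f, 0x3f, 0xc5, 0xdb, 0x61, 0x58, 0x58, 0xdb]

→ t0 |3f|12|58|db|61|92|95|f1|
→ t1 |3f|3f|c5|12|17|58|58|db|
→ t2 |3f|3f|c5|db|61|58|58|db|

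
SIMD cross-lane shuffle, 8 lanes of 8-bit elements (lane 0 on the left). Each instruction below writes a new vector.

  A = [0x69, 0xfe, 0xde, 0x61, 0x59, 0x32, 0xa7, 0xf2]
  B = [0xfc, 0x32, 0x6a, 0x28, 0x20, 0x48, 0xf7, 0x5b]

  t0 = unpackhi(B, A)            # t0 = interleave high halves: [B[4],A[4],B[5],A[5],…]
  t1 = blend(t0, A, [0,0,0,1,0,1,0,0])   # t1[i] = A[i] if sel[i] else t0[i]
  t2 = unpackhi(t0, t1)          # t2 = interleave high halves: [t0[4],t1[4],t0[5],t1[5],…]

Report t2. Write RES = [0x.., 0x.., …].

  t0: 20 59 48 32 f7 a7 5b f2
  t1: 20 59 48 61 f7 32 5b f2
  t2: f7 f7 a7 32 5b 5b f2 f2

RES = [ 0xf7  0xf7  0xa7  0x32  0x5b  0x5b  0xf2  0xf2 ]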